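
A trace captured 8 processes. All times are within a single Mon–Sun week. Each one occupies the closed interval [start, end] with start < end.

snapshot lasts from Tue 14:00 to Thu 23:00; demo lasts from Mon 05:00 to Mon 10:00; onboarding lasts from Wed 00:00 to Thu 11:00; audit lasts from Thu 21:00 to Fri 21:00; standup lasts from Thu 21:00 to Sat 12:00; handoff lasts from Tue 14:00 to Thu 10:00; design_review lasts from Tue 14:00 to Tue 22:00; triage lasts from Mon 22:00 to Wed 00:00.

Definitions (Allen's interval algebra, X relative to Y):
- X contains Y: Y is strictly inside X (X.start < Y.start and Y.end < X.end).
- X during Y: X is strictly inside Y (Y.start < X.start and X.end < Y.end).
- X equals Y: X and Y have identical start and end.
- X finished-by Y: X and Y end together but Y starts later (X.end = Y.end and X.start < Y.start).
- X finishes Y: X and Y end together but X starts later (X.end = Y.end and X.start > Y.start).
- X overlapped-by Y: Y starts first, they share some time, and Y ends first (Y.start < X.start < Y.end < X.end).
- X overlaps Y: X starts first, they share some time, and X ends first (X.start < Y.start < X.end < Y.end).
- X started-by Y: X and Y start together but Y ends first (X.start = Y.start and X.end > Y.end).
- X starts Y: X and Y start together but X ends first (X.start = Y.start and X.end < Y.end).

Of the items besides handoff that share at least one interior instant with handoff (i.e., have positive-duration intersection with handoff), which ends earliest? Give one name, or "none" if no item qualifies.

design_review

Target handoff = [Tue 14:00, Thu 10:00].
audit [Thu 21:00, Fri 21:00] → after → excluded.
demo [Mon 05:00, Mon 10:00] → before → excluded.
design_review [Tue 14:00, Tue 22:00] → starts → candidate.
onboarding [Wed 00:00, Thu 11:00] → overlapped-by → candidate.
snapshot [Tue 14:00, Thu 23:00] → started-by → candidate.
standup [Thu 21:00, Sat 12:00] → after → excluded.
triage [Mon 22:00, Wed 00:00] → overlaps → candidate.
Among candidates, earliest end is Tue 22:00 → design_review.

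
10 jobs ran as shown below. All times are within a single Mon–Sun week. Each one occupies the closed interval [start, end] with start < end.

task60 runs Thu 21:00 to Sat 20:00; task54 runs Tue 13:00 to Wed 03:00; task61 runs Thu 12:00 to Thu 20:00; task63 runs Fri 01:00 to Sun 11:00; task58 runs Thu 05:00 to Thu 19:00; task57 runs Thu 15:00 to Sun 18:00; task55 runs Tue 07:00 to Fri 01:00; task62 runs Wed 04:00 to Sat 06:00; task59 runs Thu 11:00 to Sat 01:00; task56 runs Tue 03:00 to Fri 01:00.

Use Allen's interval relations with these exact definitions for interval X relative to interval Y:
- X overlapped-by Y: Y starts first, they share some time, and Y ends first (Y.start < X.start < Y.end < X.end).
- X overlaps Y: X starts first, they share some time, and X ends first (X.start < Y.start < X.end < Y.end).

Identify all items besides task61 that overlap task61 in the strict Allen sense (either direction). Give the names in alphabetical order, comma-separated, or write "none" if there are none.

Target task61 = [Thu 12:00, Thu 20:00].
task54 [Tue 13:00, Wed 03:00] → before → no.
task55 [Tue 07:00, Fri 01:00] → contains → no.
task56 [Tue 03:00, Fri 01:00] → contains → no.
task57 [Thu 15:00, Sun 18:00] → overlapped-by → yes.
task58 [Thu 05:00, Thu 19:00] → overlaps → yes.
task59 [Thu 11:00, Sat 01:00] → contains → no.
task60 [Thu 21:00, Sat 20:00] → after → no.
task62 [Wed 04:00, Sat 06:00] → contains → no.
task63 [Fri 01:00, Sun 11:00] → after → no.
Result: task57, task58.

task57, task58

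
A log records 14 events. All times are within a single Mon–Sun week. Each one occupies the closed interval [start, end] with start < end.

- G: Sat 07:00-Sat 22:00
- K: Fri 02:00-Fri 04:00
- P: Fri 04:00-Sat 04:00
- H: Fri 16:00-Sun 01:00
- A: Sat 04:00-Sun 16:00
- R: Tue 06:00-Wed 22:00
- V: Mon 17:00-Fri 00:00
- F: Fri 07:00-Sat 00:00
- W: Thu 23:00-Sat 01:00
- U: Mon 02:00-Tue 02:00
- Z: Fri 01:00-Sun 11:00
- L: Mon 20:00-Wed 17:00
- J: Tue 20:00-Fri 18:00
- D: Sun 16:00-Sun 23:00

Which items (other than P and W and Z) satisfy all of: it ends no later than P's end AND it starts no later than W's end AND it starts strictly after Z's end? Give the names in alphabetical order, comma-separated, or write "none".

none

Conditions: its end is no later than P's end (X.end <= Sat 04:00) AND its start is no later than W's end (X.start <= Sat 01:00) AND its start is strictly after Z's end (X.start > Sun 11:00).
A: end Sun 16:00 <= Sat 04:00? ✗; start Sat 04:00 <= Sat 01:00? ✗; start Sat 04:00 > Sun 11:00? ✗ → no.
D: end Sun 23:00 <= Sat 04:00? ✗; start Sun 16:00 <= Sat 01:00? ✗; start Sun 16:00 > Sun 11:00? ✓ → no.
F: end Sat 00:00 <= Sat 04:00? ✓; start Fri 07:00 <= Sat 01:00? ✓; start Fri 07:00 > Sun 11:00? ✗ → no.
G: end Sat 22:00 <= Sat 04:00? ✗; start Sat 07:00 <= Sat 01:00? ✗; start Sat 07:00 > Sun 11:00? ✗ → no.
H: end Sun 01:00 <= Sat 04:00? ✗; start Fri 16:00 <= Sat 01:00? ✓; start Fri 16:00 > Sun 11:00? ✗ → no.
J: end Fri 18:00 <= Sat 04:00? ✓; start Tue 20:00 <= Sat 01:00? ✓; start Tue 20:00 > Sun 11:00? ✗ → no.
K: end Fri 04:00 <= Sat 04:00? ✓; start Fri 02:00 <= Sat 01:00? ✓; start Fri 02:00 > Sun 11:00? ✗ → no.
L: end Wed 17:00 <= Sat 04:00? ✓; start Mon 20:00 <= Sat 01:00? ✓; start Mon 20:00 > Sun 11:00? ✗ → no.
R: end Wed 22:00 <= Sat 04:00? ✓; start Tue 06:00 <= Sat 01:00? ✓; start Tue 06:00 > Sun 11:00? ✗ → no.
U: end Tue 02:00 <= Sat 04:00? ✓; start Mon 02:00 <= Sat 01:00? ✓; start Mon 02:00 > Sun 11:00? ✗ → no.
V: end Fri 00:00 <= Sat 04:00? ✓; start Mon 17:00 <= Sat 01:00? ✓; start Mon 17:00 > Sun 11:00? ✗ → no.
Result: none.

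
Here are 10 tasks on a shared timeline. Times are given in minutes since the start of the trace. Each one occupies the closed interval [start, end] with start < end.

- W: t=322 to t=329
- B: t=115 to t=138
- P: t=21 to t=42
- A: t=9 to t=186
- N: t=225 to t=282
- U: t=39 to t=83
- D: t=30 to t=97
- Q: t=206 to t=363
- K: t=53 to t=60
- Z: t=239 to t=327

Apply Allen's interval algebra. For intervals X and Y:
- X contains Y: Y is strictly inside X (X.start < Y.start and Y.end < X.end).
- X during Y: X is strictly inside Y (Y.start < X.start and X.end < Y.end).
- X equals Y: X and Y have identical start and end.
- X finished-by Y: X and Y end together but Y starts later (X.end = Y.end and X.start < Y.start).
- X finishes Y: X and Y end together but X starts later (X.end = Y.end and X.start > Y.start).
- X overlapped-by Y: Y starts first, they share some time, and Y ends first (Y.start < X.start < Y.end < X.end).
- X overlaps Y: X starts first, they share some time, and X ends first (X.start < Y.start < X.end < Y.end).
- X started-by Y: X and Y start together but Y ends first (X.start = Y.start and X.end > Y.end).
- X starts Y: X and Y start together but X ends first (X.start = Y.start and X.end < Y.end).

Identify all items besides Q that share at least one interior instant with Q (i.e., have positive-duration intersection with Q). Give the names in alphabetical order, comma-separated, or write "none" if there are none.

Target Q = [t=206, t=363].
A [t=9, t=186] → before → no.
B [t=115, t=138] → before → no.
D [t=30, t=97] → before → no.
K [t=53, t=60] → before → no.
N [t=225, t=282] → during → yes.
P [t=21, t=42] → before → no.
U [t=39, t=83] → before → no.
W [t=322, t=329] → during → yes.
Z [t=239, t=327] → during → yes.
Result: N, W, Z.

N, W, Z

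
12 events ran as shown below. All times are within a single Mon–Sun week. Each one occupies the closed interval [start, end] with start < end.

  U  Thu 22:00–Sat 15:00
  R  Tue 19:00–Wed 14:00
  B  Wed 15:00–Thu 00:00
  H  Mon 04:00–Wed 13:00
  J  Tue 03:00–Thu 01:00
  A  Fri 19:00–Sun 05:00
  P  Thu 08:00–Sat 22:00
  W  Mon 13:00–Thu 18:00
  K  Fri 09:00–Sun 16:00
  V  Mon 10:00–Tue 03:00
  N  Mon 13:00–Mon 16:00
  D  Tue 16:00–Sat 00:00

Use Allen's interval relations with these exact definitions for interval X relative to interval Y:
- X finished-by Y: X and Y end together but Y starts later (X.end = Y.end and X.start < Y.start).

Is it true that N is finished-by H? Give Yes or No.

N = [Mon 13:00, Mon 16:00], H = [Mon 04:00, Wed 13:00].
Actual relation of N to H: during.
Asked whether 'finished-by' holds → No.

No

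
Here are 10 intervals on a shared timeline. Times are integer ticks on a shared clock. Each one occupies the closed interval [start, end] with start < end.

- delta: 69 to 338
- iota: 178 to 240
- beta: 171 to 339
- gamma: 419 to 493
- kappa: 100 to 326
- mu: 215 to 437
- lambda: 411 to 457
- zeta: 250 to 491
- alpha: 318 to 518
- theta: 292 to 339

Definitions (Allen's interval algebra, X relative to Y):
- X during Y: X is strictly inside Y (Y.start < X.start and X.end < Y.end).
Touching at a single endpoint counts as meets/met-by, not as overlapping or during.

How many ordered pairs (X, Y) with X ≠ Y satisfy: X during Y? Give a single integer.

9

Checking all 90 ordered pairs for relation 'during'; matching pairs in alphabetical order:
(gamma, alpha): gamma during alpha ✓
(iota, beta): iota during beta ✓
(iota, delta): iota during delta ✓
(iota, kappa): iota during kappa ✓
(kappa, delta): kappa during delta ✓
(lambda, alpha): lambda during alpha ✓
(lambda, zeta): lambda during zeta ✓
(theta, mu): theta during mu ✓
(theta, zeta): theta during zeta ✓
Count: 9.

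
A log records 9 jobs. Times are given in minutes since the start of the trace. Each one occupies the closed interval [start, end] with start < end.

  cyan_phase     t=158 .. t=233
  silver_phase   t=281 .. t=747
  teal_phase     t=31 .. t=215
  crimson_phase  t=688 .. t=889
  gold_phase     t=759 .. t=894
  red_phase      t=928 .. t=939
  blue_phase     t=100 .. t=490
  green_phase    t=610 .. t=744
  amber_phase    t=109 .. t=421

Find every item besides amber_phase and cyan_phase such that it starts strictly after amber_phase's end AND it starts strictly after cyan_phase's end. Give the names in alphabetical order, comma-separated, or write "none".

Conditions: its start is strictly after amber_phase's end (X.start > t=421) AND its start is strictly after cyan_phase's end (X.start > t=233).
blue_phase: start t=100 > t=421? ✗; start t=100 > t=233? ✗ → no.
crimson_phase: start t=688 > t=421? ✓; start t=688 > t=233? ✓ → yes.
gold_phase: start t=759 > t=421? ✓; start t=759 > t=233? ✓ → yes.
green_phase: start t=610 > t=421? ✓; start t=610 > t=233? ✓ → yes.
red_phase: start t=928 > t=421? ✓; start t=928 > t=233? ✓ → yes.
silver_phase: start t=281 > t=421? ✗; start t=281 > t=233? ✓ → no.
teal_phase: start t=31 > t=421? ✗; start t=31 > t=233? ✗ → no.
Result: crimson_phase, gold_phase, green_phase, red_phase.

crimson_phase, gold_phase, green_phase, red_phase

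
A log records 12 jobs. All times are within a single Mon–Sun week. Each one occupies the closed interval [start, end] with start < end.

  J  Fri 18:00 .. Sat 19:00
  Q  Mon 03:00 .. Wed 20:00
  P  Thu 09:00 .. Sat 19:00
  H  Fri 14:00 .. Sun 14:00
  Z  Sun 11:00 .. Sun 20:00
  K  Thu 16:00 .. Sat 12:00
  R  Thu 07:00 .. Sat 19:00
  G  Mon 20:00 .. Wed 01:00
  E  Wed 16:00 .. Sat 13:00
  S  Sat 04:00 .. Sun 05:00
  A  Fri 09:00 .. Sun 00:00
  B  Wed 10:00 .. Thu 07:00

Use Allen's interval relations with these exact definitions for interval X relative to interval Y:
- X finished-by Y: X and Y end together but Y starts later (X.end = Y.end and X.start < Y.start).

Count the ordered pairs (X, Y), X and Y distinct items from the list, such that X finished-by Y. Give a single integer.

3

Checking all 132 ordered pairs for relation 'finished-by'; matching pairs in alphabetical order:
(P, J): P finished-by J ✓
(R, J): R finished-by J ✓
(R, P): R finished-by P ✓
Count: 3.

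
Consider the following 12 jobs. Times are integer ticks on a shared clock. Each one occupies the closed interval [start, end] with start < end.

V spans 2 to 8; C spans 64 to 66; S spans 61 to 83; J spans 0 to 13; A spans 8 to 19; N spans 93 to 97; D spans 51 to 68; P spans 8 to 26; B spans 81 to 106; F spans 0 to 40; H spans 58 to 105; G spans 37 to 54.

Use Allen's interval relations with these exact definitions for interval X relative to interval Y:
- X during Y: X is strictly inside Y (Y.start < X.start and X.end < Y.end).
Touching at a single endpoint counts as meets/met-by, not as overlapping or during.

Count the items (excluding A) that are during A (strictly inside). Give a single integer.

Target A = [8, 19].
B [81, 106] → after → no.
C [64, 66] → after → no.
D [51, 68] → after → no.
F [0, 40] → contains → no.
G [37, 54] → after → no.
H [58, 105] → after → no.
J [0, 13] → overlaps → no.
N [93, 97] → after → no.
P [8, 26] → started-by → no.
S [61, 83] → after → no.
V [2, 8] → meets → no.
Total: 0.

0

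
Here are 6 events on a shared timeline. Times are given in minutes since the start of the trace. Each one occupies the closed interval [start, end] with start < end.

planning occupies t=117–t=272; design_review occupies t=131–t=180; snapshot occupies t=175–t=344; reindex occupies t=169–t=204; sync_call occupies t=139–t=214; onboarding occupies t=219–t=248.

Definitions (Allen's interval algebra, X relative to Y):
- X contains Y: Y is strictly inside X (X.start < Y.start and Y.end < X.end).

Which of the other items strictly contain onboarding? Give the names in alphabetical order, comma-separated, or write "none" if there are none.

Target onboarding = [t=219, t=248].
design_review [t=131, t=180] → before → no.
planning [t=117, t=272] → contains → yes.
reindex [t=169, t=204] → before → no.
snapshot [t=175, t=344] → contains → yes.
sync_call [t=139, t=214] → before → no.
Result: planning, snapshot.

planning, snapshot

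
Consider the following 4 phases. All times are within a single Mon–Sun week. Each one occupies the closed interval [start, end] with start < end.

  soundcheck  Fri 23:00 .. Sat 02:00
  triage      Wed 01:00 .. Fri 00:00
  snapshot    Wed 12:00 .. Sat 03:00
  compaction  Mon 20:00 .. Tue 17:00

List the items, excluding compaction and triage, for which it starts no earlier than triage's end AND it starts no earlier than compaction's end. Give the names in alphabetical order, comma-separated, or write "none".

Conditions: its start is no earlier than triage's end (X.start >= Fri 00:00) AND its start is no earlier than compaction's end (X.start >= Tue 17:00).
snapshot: start Wed 12:00 >= Fri 00:00? ✗; start Wed 12:00 >= Tue 17:00? ✓ → no.
soundcheck: start Fri 23:00 >= Fri 00:00? ✓; start Fri 23:00 >= Tue 17:00? ✓ → yes.
Result: soundcheck.

soundcheck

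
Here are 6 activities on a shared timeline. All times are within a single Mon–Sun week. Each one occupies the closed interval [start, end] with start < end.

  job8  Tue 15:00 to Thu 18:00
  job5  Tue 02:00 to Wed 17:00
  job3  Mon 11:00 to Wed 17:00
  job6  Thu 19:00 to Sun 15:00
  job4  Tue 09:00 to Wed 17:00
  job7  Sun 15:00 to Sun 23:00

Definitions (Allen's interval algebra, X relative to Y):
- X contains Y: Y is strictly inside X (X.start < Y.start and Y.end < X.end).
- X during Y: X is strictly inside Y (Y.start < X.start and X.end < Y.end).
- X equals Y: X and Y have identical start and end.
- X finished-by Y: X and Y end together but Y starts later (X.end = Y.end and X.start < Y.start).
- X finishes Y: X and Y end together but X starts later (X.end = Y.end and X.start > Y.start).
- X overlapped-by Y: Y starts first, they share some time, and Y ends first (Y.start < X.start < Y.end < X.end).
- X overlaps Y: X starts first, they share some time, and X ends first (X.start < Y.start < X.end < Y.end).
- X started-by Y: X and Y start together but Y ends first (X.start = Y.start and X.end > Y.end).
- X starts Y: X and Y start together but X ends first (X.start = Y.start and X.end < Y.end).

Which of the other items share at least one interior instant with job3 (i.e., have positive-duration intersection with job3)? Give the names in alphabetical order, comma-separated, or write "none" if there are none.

Target job3 = [Mon 11:00, Wed 17:00].
job4 [Tue 09:00, Wed 17:00] → finishes → yes.
job5 [Tue 02:00, Wed 17:00] → finishes → yes.
job6 [Thu 19:00, Sun 15:00] → after → no.
job7 [Sun 15:00, Sun 23:00] → after → no.
job8 [Tue 15:00, Thu 18:00] → overlapped-by → yes.
Result: job4, job5, job8.

job4, job5, job8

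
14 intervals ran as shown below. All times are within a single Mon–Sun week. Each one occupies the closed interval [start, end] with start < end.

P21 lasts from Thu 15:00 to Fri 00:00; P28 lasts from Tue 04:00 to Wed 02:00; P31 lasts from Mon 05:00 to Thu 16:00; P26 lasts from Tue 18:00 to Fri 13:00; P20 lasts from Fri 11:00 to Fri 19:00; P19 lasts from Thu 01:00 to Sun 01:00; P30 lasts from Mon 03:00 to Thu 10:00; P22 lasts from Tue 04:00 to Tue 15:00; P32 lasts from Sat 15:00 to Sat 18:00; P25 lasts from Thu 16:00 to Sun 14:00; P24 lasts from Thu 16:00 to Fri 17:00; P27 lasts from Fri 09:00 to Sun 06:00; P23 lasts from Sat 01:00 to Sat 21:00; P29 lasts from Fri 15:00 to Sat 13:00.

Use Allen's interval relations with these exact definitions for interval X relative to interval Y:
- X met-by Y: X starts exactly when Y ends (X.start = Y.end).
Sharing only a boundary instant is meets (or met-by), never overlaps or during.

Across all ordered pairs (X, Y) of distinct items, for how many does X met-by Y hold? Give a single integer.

2

Checking all 182 ordered pairs for relation 'met-by'; matching pairs in alphabetical order:
(P24, P31): P24 met-by P31 ✓
(P25, P31): P25 met-by P31 ✓
Count: 2.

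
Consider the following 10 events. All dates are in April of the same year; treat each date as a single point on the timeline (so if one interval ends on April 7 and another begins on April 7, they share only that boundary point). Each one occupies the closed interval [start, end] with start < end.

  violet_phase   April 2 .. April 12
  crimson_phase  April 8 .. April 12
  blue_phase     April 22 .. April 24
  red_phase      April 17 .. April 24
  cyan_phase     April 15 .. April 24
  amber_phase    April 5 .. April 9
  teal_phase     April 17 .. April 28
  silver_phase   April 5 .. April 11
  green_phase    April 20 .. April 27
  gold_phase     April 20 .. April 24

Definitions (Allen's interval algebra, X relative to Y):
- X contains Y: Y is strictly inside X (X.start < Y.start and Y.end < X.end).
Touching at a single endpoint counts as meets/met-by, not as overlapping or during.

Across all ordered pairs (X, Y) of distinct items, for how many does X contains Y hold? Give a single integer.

Checking all 90 ordered pairs for relation 'contains'; matching pairs in alphabetical order:
(green_phase, blue_phase): green_phase contains blue_phase ✓
(teal_phase, blue_phase): teal_phase contains blue_phase ✓
(teal_phase, gold_phase): teal_phase contains gold_phase ✓
(teal_phase, green_phase): teal_phase contains green_phase ✓
(violet_phase, amber_phase): violet_phase contains amber_phase ✓
(violet_phase, silver_phase): violet_phase contains silver_phase ✓
Count: 6.

6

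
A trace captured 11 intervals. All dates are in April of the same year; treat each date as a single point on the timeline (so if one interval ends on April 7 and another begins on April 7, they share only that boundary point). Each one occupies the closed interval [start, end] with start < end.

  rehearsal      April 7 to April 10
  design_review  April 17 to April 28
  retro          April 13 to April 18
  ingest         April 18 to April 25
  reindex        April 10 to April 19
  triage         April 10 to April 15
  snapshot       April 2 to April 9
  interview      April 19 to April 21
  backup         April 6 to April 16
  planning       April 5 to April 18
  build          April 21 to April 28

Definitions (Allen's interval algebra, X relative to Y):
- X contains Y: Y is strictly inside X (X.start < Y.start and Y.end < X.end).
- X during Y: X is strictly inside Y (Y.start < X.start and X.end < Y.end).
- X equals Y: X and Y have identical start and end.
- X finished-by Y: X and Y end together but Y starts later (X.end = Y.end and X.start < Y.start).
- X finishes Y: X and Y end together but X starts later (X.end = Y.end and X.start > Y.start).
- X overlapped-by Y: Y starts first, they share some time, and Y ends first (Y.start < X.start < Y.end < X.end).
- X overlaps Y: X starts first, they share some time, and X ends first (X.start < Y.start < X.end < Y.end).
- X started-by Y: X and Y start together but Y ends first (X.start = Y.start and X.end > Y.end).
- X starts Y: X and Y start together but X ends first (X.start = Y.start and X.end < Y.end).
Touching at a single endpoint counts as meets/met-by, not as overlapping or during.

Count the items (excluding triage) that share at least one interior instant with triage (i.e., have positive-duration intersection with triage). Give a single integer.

4

Target triage = [April 10, April 15].
backup [April 6, April 16] → contains → counts.
build [April 21, April 28] → after → no.
design_review [April 17, April 28] → after → no.
ingest [April 18, April 25] → after → no.
interview [April 19, April 21] → after → no.
planning [April 5, April 18] → contains → counts.
rehearsal [April 7, April 10] → meets → no.
reindex [April 10, April 19] → started-by → counts.
retro [April 13, April 18] → overlapped-by → counts.
snapshot [April 2, April 9] → before → no.
Total: 4.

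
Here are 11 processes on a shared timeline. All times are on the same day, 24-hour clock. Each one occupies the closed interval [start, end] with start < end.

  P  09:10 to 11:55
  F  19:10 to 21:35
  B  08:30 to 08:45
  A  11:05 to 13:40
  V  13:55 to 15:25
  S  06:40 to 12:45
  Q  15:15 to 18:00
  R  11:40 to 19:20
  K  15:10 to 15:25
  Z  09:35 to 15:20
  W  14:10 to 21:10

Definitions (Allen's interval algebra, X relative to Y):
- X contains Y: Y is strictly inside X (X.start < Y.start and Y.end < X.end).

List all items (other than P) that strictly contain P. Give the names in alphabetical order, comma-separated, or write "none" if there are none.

Target P = [09:10, 11:55].
A [11:05, 13:40] → overlapped-by → no.
B [08:30, 08:45] → before → no.
F [19:10, 21:35] → after → no.
K [15:10, 15:25] → after → no.
Q [15:15, 18:00] → after → no.
R [11:40, 19:20] → overlapped-by → no.
S [06:40, 12:45] → contains → yes.
V [13:55, 15:25] → after → no.
W [14:10, 21:10] → after → no.
Z [09:35, 15:20] → overlapped-by → no.
Result: S.

S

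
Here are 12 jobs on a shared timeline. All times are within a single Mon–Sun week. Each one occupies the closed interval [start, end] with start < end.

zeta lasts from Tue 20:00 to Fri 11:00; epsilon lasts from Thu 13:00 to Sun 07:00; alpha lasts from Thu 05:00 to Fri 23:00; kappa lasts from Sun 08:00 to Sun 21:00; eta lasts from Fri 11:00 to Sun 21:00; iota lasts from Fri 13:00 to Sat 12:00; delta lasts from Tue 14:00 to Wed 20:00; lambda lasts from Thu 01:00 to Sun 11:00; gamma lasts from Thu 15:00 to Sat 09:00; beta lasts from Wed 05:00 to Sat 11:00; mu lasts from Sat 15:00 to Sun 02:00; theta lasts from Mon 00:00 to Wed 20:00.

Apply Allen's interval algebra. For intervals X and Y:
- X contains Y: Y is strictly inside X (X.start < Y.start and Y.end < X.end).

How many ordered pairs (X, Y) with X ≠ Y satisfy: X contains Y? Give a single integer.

12

Checking all 132 ordered pairs for relation 'contains'; matching pairs in alphabetical order:
(beta, alpha): beta contains alpha ✓
(beta, gamma): beta contains gamma ✓
(epsilon, gamma): epsilon contains gamma ✓
(epsilon, iota): epsilon contains iota ✓
(epsilon, mu): epsilon contains mu ✓
(eta, iota): eta contains iota ✓
(eta, mu): eta contains mu ✓
(lambda, alpha): lambda contains alpha ✓
(lambda, epsilon): lambda contains epsilon ✓
(lambda, gamma): lambda contains gamma ✓
(lambda, iota): lambda contains iota ✓
(lambda, mu): lambda contains mu ✓
Count: 12.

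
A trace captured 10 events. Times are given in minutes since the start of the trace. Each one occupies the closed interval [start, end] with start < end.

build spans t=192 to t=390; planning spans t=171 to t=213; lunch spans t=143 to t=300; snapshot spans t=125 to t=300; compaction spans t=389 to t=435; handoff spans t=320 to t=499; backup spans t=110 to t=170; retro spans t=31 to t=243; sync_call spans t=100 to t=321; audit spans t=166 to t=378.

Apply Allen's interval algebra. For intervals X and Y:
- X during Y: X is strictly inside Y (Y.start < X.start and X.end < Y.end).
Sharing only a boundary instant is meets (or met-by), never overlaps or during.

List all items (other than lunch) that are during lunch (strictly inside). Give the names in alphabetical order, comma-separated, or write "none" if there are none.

Target lunch = [t=143, t=300].
audit [t=166, t=378] → overlapped-by → no.
backup [t=110, t=170] → overlaps → no.
build [t=192, t=390] → overlapped-by → no.
compaction [t=389, t=435] → after → no.
handoff [t=320, t=499] → after → no.
planning [t=171, t=213] → during → yes.
retro [t=31, t=243] → overlaps → no.
snapshot [t=125, t=300] → finished-by → no.
sync_call [t=100, t=321] → contains → no.
Result: planning.

planning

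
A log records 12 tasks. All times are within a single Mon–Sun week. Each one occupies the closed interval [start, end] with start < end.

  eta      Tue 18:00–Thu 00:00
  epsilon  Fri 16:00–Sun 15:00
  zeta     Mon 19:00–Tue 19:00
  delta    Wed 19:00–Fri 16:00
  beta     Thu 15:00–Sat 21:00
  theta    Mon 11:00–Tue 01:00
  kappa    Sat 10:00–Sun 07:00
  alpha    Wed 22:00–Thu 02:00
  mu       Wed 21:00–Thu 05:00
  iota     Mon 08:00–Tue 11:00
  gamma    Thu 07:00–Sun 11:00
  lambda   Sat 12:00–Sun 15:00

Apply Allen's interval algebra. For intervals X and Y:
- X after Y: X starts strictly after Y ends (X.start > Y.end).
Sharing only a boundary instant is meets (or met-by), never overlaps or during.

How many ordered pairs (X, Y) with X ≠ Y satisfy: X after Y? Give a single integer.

43

Checking all 132 ordered pairs for relation 'after'; matching pairs in alphabetical order:
(alpha, iota): alpha after iota ✓
(alpha, theta): alpha after theta ✓
(alpha, zeta): alpha after zeta ✓
(beta, alpha): beta after alpha ✓
(beta, eta): beta after eta ✓
(beta, iota): beta after iota ✓
(beta, mu): beta after mu ✓
(beta, theta): beta after theta ✓
(beta, zeta): beta after zeta ✓
(delta, iota): delta after iota ✓
(delta, theta): delta after theta ✓
(delta, zeta): delta after zeta ✓
(epsilon, alpha): epsilon after alpha ✓
(epsilon, eta): epsilon after eta ✓
(epsilon, iota): epsilon after iota ✓
(epsilon, mu): epsilon after mu ✓
(epsilon, theta): epsilon after theta ✓
(epsilon, zeta): epsilon after zeta ✓
(eta, iota): eta after iota ✓
(eta, theta): eta after theta ✓
(gamma, alpha): gamma after alpha ✓
(gamma, eta): gamma after eta ✓
(gamma, iota): gamma after iota ✓
(gamma, mu): gamma after mu ✓
... plus 19 further pairs not listed.
Count: 43.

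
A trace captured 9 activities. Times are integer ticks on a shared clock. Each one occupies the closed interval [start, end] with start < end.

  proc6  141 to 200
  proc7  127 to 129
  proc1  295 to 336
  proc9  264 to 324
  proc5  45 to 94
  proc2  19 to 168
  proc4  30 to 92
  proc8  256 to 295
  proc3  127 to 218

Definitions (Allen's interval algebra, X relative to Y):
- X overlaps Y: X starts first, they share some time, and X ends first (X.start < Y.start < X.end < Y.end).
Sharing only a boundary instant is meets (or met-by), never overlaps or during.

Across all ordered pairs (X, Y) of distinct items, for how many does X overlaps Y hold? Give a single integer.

Checking all 72 ordered pairs for relation 'overlaps'; matching pairs in alphabetical order:
(proc2, proc3): proc2 overlaps proc3 ✓
(proc2, proc6): proc2 overlaps proc6 ✓
(proc4, proc5): proc4 overlaps proc5 ✓
(proc8, proc9): proc8 overlaps proc9 ✓
(proc9, proc1): proc9 overlaps proc1 ✓
Count: 5.

5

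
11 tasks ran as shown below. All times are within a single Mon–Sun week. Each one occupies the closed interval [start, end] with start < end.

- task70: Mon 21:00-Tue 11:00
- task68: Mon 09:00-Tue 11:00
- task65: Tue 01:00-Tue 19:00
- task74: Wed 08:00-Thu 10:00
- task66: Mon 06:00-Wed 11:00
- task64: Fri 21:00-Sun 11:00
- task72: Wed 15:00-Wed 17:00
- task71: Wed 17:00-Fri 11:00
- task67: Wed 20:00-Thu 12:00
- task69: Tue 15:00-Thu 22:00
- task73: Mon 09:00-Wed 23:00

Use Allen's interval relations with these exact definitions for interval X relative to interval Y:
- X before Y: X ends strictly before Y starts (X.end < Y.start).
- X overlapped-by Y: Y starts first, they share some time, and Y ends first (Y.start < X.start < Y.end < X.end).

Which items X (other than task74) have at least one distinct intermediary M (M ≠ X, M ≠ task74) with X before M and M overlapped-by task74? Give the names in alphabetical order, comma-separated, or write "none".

Target task74 = [Wed 08:00, Thu 10:00].
Intermediaries M with M overlapped-by task74: task67, task71.
Via task67 — items with X before task67: task65, task66, task68, task70, task72.
Via task71 — items with X before task71: task65, task66, task68, task70.
Union: task65, task66, task68, task70, task72.

task65, task66, task68, task70, task72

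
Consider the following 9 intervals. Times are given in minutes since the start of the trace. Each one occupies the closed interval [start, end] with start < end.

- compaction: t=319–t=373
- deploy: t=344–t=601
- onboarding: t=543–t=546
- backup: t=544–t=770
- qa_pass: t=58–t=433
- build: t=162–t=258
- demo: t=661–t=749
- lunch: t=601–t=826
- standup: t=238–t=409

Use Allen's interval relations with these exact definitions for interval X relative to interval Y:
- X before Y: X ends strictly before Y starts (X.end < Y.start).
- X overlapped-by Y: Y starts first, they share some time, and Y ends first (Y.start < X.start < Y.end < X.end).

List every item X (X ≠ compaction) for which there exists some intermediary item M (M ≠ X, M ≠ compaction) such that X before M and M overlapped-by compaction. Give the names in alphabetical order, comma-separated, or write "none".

build

Target compaction = [t=319, t=373].
Intermediaries M with M overlapped-by compaction: deploy.
Via deploy — items with X before deploy: build.
Union: build.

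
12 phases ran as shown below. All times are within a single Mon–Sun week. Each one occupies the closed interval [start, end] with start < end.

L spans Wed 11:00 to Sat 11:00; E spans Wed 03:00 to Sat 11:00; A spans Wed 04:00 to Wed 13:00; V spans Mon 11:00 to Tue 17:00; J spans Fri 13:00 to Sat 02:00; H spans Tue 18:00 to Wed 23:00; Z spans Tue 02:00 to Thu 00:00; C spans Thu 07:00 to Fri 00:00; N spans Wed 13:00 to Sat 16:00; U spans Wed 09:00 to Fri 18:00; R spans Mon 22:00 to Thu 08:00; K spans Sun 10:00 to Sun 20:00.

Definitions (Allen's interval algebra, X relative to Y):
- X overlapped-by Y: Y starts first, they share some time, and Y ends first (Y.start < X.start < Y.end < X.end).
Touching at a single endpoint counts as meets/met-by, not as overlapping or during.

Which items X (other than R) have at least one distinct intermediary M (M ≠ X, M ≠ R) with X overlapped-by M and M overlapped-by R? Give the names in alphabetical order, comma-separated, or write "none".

Target R = [Mon 22:00, Thu 08:00].
Intermediaries M with M overlapped-by R: C, E, L, N, U.
Via C — items with X overlapped-by C: none.
Via E — items with X overlapped-by E: N.
Via L — items with X overlapped-by L: N.
Via N — items with X overlapped-by N: none.
Via U — items with X overlapped-by U: J, L, N.
Union: J, L, N.

J, L, N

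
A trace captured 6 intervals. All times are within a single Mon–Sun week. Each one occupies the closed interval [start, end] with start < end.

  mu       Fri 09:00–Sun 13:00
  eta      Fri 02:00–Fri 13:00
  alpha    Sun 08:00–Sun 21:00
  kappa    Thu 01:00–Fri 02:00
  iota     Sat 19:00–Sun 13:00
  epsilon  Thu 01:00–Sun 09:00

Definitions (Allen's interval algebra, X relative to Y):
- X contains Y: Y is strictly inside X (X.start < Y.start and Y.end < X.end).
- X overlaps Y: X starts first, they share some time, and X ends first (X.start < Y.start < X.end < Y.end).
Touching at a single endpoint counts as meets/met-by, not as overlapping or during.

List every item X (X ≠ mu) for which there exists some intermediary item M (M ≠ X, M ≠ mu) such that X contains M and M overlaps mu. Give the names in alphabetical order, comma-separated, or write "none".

Target mu = [Fri 09:00, Sun 13:00].
Intermediaries M with M overlaps mu: epsilon, eta.
Via epsilon — items with X contains epsilon: none.
Via eta — items with X contains eta: epsilon.
Union: epsilon.

epsilon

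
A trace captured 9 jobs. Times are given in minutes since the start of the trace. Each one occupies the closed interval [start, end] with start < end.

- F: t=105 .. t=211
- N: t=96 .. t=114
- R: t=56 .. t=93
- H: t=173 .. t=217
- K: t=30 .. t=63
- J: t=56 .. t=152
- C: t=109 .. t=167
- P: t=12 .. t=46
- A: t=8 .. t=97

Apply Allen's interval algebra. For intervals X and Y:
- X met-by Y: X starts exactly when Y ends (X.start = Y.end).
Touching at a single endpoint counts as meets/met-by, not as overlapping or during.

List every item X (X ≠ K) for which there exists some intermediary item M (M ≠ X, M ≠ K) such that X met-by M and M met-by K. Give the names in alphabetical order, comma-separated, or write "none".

none

Target K = [t=30, t=63].
Intermediaries M with M met-by K: none.
Union: none.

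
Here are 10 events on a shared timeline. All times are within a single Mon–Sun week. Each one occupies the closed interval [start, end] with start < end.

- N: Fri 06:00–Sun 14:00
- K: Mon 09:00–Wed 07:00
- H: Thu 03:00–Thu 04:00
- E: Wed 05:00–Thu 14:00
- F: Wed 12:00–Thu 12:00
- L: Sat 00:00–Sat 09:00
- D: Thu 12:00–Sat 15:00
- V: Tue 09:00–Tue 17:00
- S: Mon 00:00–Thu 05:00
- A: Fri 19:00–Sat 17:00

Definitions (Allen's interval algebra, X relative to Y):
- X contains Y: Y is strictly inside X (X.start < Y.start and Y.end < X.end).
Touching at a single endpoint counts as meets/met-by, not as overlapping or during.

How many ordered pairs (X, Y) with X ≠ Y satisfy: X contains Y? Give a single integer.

Checking all 90 ordered pairs for relation 'contains'; matching pairs in alphabetical order:
(A, L): A contains L ✓
(D, L): D contains L ✓
(E, F): E contains F ✓
(E, H): E contains H ✓
(F, H): F contains H ✓
(K, V): K contains V ✓
(N, A): N contains A ✓
(N, L): N contains L ✓
(S, H): S contains H ✓
(S, K): S contains K ✓
(S, V): S contains V ✓
Count: 11.

11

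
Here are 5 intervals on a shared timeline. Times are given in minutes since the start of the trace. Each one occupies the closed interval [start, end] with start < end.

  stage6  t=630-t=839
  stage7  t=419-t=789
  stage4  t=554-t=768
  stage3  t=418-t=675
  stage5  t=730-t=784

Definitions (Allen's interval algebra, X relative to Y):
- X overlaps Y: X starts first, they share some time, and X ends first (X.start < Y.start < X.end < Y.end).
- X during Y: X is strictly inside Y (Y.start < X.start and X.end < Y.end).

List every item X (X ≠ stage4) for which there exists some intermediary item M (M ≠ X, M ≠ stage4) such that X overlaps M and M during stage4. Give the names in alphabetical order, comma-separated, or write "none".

Target stage4 = [t=554, t=768].
Intermediaries M with M during stage4: none.
Union: none.

none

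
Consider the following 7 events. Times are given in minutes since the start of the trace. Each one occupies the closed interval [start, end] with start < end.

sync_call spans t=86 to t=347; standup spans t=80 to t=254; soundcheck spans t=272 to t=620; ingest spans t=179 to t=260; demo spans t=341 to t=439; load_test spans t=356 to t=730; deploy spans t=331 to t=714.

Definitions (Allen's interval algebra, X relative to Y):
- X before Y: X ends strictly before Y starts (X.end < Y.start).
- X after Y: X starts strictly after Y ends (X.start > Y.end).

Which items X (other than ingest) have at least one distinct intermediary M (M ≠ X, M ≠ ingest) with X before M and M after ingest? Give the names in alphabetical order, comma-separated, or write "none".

standup, sync_call

Target ingest = [t=179, t=260].
Intermediaries M with M after ingest: demo, deploy, load_test, soundcheck.
Via demo — items with X before demo: standup.
Via deploy — items with X before deploy: standup.
Via load_test — items with X before load_test: standup, sync_call.
Via soundcheck — items with X before soundcheck: standup.
Union: standup, sync_call.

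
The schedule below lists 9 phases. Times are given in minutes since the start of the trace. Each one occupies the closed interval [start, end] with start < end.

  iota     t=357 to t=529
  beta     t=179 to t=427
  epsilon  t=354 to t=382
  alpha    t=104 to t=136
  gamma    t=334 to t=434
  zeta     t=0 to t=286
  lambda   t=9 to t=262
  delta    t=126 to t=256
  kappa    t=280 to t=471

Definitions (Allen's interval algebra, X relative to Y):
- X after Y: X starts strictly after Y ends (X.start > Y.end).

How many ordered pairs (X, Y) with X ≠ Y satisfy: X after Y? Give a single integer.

16

Checking all 72 ordered pairs for relation 'after'; matching pairs in alphabetical order:
(beta, alpha): beta after alpha ✓
(epsilon, alpha): epsilon after alpha ✓
(epsilon, delta): epsilon after delta ✓
(epsilon, lambda): epsilon after lambda ✓
(epsilon, zeta): epsilon after zeta ✓
(gamma, alpha): gamma after alpha ✓
(gamma, delta): gamma after delta ✓
(gamma, lambda): gamma after lambda ✓
(gamma, zeta): gamma after zeta ✓
(iota, alpha): iota after alpha ✓
(iota, delta): iota after delta ✓
(iota, lambda): iota after lambda ✓
(iota, zeta): iota after zeta ✓
(kappa, alpha): kappa after alpha ✓
(kappa, delta): kappa after delta ✓
(kappa, lambda): kappa after lambda ✓
Count: 16.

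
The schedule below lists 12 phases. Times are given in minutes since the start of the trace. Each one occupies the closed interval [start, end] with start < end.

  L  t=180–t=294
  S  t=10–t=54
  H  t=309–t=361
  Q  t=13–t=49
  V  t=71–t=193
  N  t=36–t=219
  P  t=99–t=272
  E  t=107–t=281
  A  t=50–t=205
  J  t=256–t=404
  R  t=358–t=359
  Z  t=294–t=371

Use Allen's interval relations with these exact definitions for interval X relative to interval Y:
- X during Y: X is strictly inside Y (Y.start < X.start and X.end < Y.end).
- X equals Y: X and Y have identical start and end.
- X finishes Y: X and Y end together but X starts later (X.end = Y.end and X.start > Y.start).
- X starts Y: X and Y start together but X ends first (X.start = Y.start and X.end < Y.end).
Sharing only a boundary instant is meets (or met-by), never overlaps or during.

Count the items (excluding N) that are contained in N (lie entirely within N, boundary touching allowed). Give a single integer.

2

Target N = [t=36, t=219].
A [t=50, t=205] → during → counts.
E [t=107, t=281] → overlapped-by → no.
H [t=309, t=361] → after → no.
J [t=256, t=404] → after → no.
L [t=180, t=294] → overlapped-by → no.
P [t=99, t=272] → overlapped-by → no.
Q [t=13, t=49] → overlaps → no.
R [t=358, t=359] → after → no.
S [t=10, t=54] → overlaps → no.
V [t=71, t=193] → during → counts.
Z [t=294, t=371] → after → no.
Total: 2.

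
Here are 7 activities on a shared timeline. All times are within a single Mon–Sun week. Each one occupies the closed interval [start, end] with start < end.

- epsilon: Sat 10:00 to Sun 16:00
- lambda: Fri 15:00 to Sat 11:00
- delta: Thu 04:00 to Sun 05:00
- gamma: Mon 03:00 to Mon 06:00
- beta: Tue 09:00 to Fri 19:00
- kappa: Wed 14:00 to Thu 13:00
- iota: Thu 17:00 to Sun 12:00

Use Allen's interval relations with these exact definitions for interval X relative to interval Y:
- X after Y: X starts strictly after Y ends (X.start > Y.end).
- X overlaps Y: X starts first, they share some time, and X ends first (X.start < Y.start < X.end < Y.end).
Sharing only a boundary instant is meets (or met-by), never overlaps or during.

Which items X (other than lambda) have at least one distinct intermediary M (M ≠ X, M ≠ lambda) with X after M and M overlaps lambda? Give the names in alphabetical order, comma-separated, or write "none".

Target lambda = [Fri 15:00, Sat 11:00].
Intermediaries M with M overlaps lambda: beta.
Via beta — items with X after beta: epsilon.
Union: epsilon.

epsilon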